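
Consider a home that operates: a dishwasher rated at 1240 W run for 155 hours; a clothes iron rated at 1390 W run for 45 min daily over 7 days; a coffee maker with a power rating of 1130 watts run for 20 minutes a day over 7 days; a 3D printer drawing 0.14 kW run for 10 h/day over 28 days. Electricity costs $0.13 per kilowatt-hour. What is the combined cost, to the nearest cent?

$31.37

dishwasher: 1.24 kW × 155 h = 192.2 kWh
clothes iron: Runtime = 45 min × 7 = 315 min = 5.25 h
clothes iron: 1.39 kW × 5.25 h = 7.2975 kWh
coffee maker: Runtime = 20 min × 7 = 140 min = 2.333333… h
coffee maker: 1.13 kW × 2.333333… h = 2.636666… kWh
3D printer: Runtime = 10 h/day × 28 days = 280 h
3D printer: 0.14 kW × 280 h = 39.2 kWh
Total energy = 241.334166… kWh
Cost = 241.334166… × $0.13 = $31.37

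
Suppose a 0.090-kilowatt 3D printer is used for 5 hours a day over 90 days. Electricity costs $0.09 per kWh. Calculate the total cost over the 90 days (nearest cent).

Runtime = 5 h/day × 90 days = 450 h
Energy = 0.09 kW × 450 h = 40.5 kWh
Cost = 40.5 kWh × $0.09/kWh = $3.65

$3.65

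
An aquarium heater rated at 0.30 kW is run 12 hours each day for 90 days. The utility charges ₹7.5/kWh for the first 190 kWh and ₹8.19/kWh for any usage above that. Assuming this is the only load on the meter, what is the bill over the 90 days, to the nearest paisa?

Runtime = 12 h/day × 90 days = 1080 h
Energy = 0.3 kW × 1080 h = 324 kWh
Tier 1 (0–190 kWh): 190 × ₹7.5 = ₹1425
Above 190 kWh: 134 × ₹8.19 = ₹1097.46
Bill = ₹2522.46

₹2522.46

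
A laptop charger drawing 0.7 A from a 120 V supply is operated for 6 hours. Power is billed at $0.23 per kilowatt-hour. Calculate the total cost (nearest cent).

Power = 0.7 A × 120 V = 84 W = 0.084 kW
Energy = 0.084 kW × 6 h = 0.504 kWh
Cost = 0.504 kWh × $0.23/kWh = $0.12

$0.12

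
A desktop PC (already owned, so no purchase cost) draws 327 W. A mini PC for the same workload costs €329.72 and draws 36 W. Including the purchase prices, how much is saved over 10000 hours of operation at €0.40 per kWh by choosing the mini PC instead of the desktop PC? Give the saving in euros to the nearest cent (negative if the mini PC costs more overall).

desktop PC: €0.00 + (327/1000) kW × 10000 h × €0.40 = €0.00 + €1308 = €1308
mini PC: €329.72 + (36/1000) kW × 10000 h × €0.40 = €329.72 + €144 = €473.72
Saving = €1308 − €473.72 = €834.28

€834.28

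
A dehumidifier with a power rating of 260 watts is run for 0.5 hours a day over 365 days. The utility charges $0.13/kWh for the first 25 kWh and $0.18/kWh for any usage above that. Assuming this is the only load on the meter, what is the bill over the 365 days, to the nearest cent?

Runtime = 0.5 h/day × 365 days = 182.5 h
Energy = 0.26 kW × 182.5 h = 47.45 kWh
Tier 1 (0–25 kWh): 25 × $0.13 = $3.25
Above 25 kWh: 22.45 × $0.18 = $4.041
Bill = $7.29

$7.29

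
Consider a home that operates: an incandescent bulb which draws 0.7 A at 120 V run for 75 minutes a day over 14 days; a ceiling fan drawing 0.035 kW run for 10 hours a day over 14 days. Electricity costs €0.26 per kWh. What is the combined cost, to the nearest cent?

incandescent bulb: Power = 0.7 A × 120 V = 84 W = 0.084 kW
incandescent bulb: Runtime = 75 min × 14 = 1050 min = 17.5 h
incandescent bulb: 0.084 kW × 17.5 h = 1.47 kWh
ceiling fan: Runtime = 10 h/day × 14 days = 140 h
ceiling fan: 0.035 kW × 140 h = 4.9 kWh
Total energy = 6.37 kWh
Cost = 6.37 × €0.26 = €1.66

€1.66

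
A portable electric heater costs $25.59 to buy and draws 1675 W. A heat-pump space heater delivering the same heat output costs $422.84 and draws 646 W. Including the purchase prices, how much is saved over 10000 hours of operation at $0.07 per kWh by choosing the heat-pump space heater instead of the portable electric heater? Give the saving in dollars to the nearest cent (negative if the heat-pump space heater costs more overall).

$323.05

portable electric heater: $25.59 + (1675/1000) kW × 10000 h × $0.07 = $25.59 + $1172.5 = $1198.09
heat-pump space heater: $422.84 + (646/1000) kW × 10000 h × $0.07 = $422.84 + $452.2 = $875.04
Saving = $1198.09 − $875.04 = $323.05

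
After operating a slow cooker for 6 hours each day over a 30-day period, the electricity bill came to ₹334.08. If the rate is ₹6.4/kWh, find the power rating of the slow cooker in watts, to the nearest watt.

Energy = ₹334.08 ÷ ₹6.4/kWh = 52.2 kWh
Runtime = 6 h/day × 30 days = 180 h
Power = 52.2 kWh ÷ 180 h = 0.29 kW = 290 W

290 W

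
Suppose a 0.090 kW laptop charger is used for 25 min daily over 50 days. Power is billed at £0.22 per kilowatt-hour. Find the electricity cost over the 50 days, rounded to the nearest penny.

£0.41

Runtime = 25 min × 50 = 1250 min = 20.833333… h
Energy = 0.09 kW × 20.833333… h = 1.875 kWh
Cost = 1.875 kWh × £0.22/kWh = £0.41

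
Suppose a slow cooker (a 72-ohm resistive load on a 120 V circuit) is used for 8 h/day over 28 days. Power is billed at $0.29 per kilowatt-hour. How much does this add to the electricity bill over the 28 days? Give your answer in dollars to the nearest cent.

Power = V²/R = 120²/72 = 200 W = 0.2 kW
Runtime = 8 h/day × 28 days = 224 h
Energy = 0.2 kW × 224 h = 44.8 kWh
Cost = 44.8 kWh × $0.29/kWh = $12.99

$12.99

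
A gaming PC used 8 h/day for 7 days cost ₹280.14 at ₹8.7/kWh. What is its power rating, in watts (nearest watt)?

575 W

Energy = ₹280.14 ÷ ₹8.7/kWh = 32.2 kWh
Runtime = 8 h/day × 7 days = 56 h
Power = 32.2 kWh ÷ 56 h = 0.575 kW = 575 W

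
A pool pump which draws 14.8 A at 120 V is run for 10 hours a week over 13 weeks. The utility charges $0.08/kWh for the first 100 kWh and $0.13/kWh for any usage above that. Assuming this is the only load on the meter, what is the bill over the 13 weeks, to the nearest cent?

Power = 14.8 A × 120 V = 1776 W = 1.776 kW
Runtime = 10 h/week × 13 weeks = 130 h
Energy = 1.776 kW × 130 h = 230.88 kWh
Tier 1 (0–100 kWh): 100 × $0.08 = $8
Above 100 kWh: 130.88 × $0.13 = $17.0144
Bill = $25.01

$25.01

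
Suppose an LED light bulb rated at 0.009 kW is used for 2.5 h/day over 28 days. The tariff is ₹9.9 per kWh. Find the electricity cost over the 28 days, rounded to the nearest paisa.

Runtime = 2.5 h/day × 28 days = 70 h
Energy = 0.009 kW × 70 h = 0.63 kWh
Cost = 0.63 kWh × ₹9.9/kWh = ₹6.24

₹6.24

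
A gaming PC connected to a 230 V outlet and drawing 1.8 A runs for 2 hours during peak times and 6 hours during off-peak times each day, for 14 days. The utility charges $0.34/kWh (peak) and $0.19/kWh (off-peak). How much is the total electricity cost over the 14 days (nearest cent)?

Power = 1.8 A × 230 V = 414 W = 0.414 kW
Peak energy = 0.414 kW × 2 h × 14 = 11.592 kWh
Off-peak energy = 0.414 kW × 6 h × 14 = 34.776 kWh
Cost = 11.592 × $0.34 + 34.776 × $0.19 = $3.94128 + $6.60744 = $10.55

$10.55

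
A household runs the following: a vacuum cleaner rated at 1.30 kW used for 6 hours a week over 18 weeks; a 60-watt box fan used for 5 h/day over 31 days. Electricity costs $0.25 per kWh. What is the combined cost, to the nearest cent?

$37.43

vacuum cleaner: Runtime = 6 h/week × 18 weeks = 108 h
vacuum cleaner: 1.3 kW × 108 h = 140.4 kWh
box fan: Runtime = 5 h/day × 31 days = 155 h
box fan: 0.06 kW × 155 h = 9.3 kWh
Total energy = 149.7 kWh
Cost = 149.7 × $0.25 = $37.43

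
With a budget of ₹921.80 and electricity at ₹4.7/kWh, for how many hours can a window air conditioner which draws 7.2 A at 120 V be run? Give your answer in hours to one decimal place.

Power = 7.2 A × 120 V = 864 W = 0.864 kW
Energy available = ₹921.80 ÷ ₹4.7/kWh = 196.1277 kWh
Hours = 196.1277 kWh ÷ 0.864 kW = 227.0 h

227.0 h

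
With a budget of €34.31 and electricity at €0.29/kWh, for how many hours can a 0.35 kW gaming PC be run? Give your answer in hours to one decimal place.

Energy available = €34.31 ÷ €0.29/kWh = 118.3103 kWh
Hours = 118.3103 kWh ÷ 0.35 kW = 338.0 h

338.0 h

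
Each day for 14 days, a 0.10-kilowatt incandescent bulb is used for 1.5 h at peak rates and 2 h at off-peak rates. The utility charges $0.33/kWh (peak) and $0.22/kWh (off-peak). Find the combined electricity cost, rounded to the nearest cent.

$1.31

Peak energy = 0.1 kW × 1.5 h × 14 = 2.1 kWh
Off-peak energy = 0.1 kW × 2 h × 14 = 2.8 kWh
Cost = 2.1 × $0.33 + 2.8 × $0.22 = $0.693 + $0.616 = $1.31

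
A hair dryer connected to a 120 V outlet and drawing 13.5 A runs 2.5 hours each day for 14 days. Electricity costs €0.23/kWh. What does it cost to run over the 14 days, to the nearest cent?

Power = 13.5 A × 120 V = 1620 W = 1.62 kW
Runtime = 2.5 h/day × 14 days = 35 h
Energy = 1.62 kW × 35 h = 56.7 kWh
Cost = 56.7 kWh × €0.23/kWh = €13.04

€13.04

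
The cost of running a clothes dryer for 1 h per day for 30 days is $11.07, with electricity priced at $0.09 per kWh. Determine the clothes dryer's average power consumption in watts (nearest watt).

Energy = $11.07 ÷ $0.09/kWh = 123 kWh
Runtime = 1 h/day × 30 days = 30 h
Power = 123 kWh ÷ 30 h = 4.1 kW = 4100 W

4100 W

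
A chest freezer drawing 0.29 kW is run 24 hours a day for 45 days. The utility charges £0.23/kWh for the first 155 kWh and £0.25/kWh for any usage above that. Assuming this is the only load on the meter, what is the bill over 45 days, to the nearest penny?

Runtime = 24 h × 45 = 1080 h
Energy = 0.29 kW × 1080 h = 313.2 kWh
Tier 1 (0–155 kWh): 155 × £0.23 = £35.65
Above 155 kWh: 158.2 × £0.25 = £39.55
Bill = £75.20

£75.20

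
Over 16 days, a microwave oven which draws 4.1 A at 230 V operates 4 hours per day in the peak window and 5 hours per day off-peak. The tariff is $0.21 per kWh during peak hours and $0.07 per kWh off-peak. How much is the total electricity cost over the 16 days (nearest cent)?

Power = 4.1 A × 230 V = 943 W = 0.943 kW
Peak energy = 0.943 kW × 4 h × 16 = 60.352 kWh
Off-peak energy = 0.943 kW × 5 h × 16 = 75.44 kWh
Cost = 60.352 × $0.21 + 75.44 × $0.07 = $12.67392 + $5.2808 = $17.95

$17.95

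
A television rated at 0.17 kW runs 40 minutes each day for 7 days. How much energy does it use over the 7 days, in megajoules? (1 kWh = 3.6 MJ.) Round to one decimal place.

Runtime = 40 min × 7 = 280 min = 4.666666… h
Energy = 0.17 kW × 4.666666… h = 0.793333… kWh
= 0.793333… × 3.6 MJ = 2.9 MJ

2.9 MJ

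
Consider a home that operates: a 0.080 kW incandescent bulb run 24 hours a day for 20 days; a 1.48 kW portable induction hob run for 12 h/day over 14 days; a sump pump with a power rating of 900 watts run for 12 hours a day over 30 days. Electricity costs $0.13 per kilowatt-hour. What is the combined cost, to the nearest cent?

incandescent bulb: Runtime = 24 h × 20 = 480 h
incandescent bulb: 0.08 kW × 480 h = 38.4 kWh
portable induction hob: Runtime = 12 h/day × 14 days = 168 h
portable induction hob: 1.48 kW × 168 h = 248.64 kWh
sump pump: Runtime = 12 h/day × 30 days = 360 h
sump pump: 0.9 kW × 360 h = 324 kWh
Total energy = 611.04 kWh
Cost = 611.04 × $0.13 = $79.44

$79.44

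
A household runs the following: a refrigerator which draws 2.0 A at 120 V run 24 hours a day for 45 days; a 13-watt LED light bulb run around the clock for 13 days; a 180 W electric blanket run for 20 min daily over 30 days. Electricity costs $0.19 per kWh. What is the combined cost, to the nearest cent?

refrigerator: Power = 2.0 A × 120 V = 240 W = 0.24 kW
refrigerator: Runtime = 24 h × 45 = 1080 h
refrigerator: 0.24 kW × 1080 h = 259.2 kWh
LED light bulb: Runtime = 24 h × 13 = 312 h
LED light bulb: 0.013 kW × 312 h = 4.056 kWh
electric blanket: Runtime = 20 min × 30 = 600 min = 10 h
electric blanket: 0.18 kW × 10 h = 1.8 kWh
Total energy = 265.056 kWh
Cost = 265.056 × $0.19 = $50.36

$50.36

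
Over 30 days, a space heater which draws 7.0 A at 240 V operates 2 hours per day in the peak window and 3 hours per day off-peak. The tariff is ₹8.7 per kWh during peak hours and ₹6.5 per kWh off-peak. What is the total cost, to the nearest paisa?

₹1859.76

Power = 7.0 A × 240 V = 1680 W = 1.68 kW
Peak energy = 1.68 kW × 2 h × 30 = 100.8 kWh
Off-peak energy = 1.68 kW × 3 h × 30 = 151.2 kWh
Cost = 100.8 × ₹8.7 + 151.2 × ₹6.5 = ₹876.96 + ₹982.8 = ₹1859.76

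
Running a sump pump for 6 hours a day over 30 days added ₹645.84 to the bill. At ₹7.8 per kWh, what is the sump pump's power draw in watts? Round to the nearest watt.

460 W

Energy = ₹645.84 ÷ ₹7.8/kWh = 82.8 kWh
Runtime = 6 h/day × 30 days = 180 h
Power = 82.8 kWh ÷ 180 h = 0.46 kW = 460 W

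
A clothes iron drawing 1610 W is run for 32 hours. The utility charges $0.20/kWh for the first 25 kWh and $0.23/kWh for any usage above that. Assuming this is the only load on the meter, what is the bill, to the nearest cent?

$11.10

Energy = 1.61 kW × 32 h = 51.52 kWh
Tier 1 (0–25 kWh): 25 × $0.20 = $5
Above 25 kWh: 26.52 × $0.23 = $6.0996
Bill = $11.10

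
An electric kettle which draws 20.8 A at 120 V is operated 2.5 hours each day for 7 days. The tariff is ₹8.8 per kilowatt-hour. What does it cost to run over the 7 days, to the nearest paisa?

₹384.38

Power = 20.8 A × 120 V = 2496 W = 2.496 kW
Runtime = 2.5 h/day × 7 days = 17.5 h
Energy = 2.496 kW × 17.5 h = 43.68 kWh
Cost = 43.68 kWh × ₹8.8/kWh = ₹384.38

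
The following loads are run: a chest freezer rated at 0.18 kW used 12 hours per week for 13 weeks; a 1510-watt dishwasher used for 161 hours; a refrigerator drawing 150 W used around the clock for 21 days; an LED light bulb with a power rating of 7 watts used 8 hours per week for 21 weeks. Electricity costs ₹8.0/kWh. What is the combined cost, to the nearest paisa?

chest freezer: Runtime = 12 h/week × 13 weeks = 156 h
chest freezer: 0.18 kW × 156 h = 28.08 kWh
dishwasher: 1.51 kW × 161 h = 243.11 kWh
refrigerator: Runtime = 24 h × 21 = 504 h
refrigerator: 0.15 kW × 504 h = 75.6 kWh
LED light bulb: Runtime = 8 h/week × 21 weeks = 168 h
LED light bulb: 0.007 kW × 168 h = 1.176 kWh
Total energy = 347.966 kWh
Cost = 347.966 × ₹8.0 = ₹2783.73

₹2783.73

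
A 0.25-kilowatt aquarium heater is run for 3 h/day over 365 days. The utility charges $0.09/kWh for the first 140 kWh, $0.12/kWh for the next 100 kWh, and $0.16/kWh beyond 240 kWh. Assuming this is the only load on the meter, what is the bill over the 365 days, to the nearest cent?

Runtime = 3 h/day × 365 days = 1095 h
Energy = 0.25 kW × 1095 h = 273.75 kWh
Tier 1 (0–140 kWh): 140 × $0.09 = $12.6
Tier 2 (140–240 kWh): 100 × $0.12 = $12
Above 240 kWh: 33.75 × $0.16 = $5.4
Bill = $30.00

$30.00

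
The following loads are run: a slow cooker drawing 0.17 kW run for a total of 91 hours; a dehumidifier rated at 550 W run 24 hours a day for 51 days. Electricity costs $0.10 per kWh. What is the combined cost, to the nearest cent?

$68.87

slow cooker: 0.17 kW × 91 h = 15.47 kWh
dehumidifier: Runtime = 24 h × 51 = 1224 h
dehumidifier: 0.55 kW × 1224 h = 673.2 kWh
Total energy = 688.67 kWh
Cost = 688.67 × $0.10 = $68.87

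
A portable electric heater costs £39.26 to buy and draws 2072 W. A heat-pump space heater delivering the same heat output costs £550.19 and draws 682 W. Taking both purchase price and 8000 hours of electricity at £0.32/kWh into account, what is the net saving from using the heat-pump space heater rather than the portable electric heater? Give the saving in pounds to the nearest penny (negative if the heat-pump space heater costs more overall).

£3047.47

portable electric heater: £39.26 + (2072/1000) kW × 8000 h × £0.32 = £39.26 + £5304.32 = £5343.58
heat-pump space heater: £550.19 + (682/1000) kW × 8000 h × £0.32 = £550.19 + £1745.92 = £2296.11
Saving = £5343.58 − £2296.11 = £3047.47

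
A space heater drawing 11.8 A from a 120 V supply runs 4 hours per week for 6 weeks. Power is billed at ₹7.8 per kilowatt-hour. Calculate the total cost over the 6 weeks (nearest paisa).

Power = 11.8 A × 120 V = 1416 W = 1.416 kW
Runtime = 4 h/week × 6 weeks = 24 h
Energy = 1.416 kW × 24 h = 33.984 kWh
Cost = 33.984 kWh × ₹7.8/kWh = ₹265.08

₹265.08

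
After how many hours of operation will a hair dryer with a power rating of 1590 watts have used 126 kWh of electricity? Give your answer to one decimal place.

Hours = 126 kWh ÷ 1.59 kW = 79.2 h

79.2 h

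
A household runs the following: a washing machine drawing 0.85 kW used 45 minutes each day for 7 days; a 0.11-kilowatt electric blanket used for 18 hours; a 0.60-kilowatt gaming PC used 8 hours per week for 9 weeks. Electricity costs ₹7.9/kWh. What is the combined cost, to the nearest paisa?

washing machine: Runtime = 45 min × 7 = 315 min = 5.25 h
washing machine: 0.85 kW × 5.25 h = 4.4625 kWh
electric blanket: 0.11 kW × 18 h = 1.98 kWh
gaming PC: Runtime = 8 h/week × 9 weeks = 72 h
gaming PC: 0.6 kW × 72 h = 43.2 kWh
Total energy = 49.6425 kWh
Cost = 49.6425 × ₹7.9 = ₹392.18

₹392.18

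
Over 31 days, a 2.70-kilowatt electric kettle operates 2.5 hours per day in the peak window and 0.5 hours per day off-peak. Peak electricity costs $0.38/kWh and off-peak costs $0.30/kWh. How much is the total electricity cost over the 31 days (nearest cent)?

Peak energy = 2.7 kW × 2.5 h × 31 = 209.25 kWh
Off-peak energy = 2.7 kW × 0.5 h × 31 = 41.85 kWh
Cost = 209.25 × $0.38 + 41.85 × $0.30 = $79.515 + $12.555 = $92.07

$92.07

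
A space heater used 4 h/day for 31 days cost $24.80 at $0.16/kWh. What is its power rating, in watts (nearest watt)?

Energy = $24.80 ÷ $0.16/kWh = 155 kWh
Runtime = 4 h/day × 31 days = 124 h
Power = 155 kWh ÷ 124 h = 1.25 kW = 1250 W

1250 W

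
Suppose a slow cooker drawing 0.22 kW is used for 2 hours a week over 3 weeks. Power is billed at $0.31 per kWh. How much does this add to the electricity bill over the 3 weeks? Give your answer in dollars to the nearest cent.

$0.41

Runtime = 2 h/week × 3 weeks = 6 h
Energy = 0.22 kW × 6 h = 1.32 kWh
Cost = 1.32 kWh × $0.31/kWh = $0.41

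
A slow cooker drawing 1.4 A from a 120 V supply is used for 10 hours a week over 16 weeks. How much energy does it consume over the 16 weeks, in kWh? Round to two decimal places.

26.88 kWh

Power = 1.4 A × 120 V = 168 W = 0.168 kW
Runtime = 10 h/week × 16 weeks = 160 h
Energy = 0.168 kW × 160 h = 26.88 kWh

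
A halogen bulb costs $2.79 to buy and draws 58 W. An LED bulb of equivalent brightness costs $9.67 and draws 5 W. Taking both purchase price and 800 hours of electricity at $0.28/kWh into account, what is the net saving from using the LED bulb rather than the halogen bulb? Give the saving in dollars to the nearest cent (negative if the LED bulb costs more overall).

halogen bulb: $2.79 + (58/1000) kW × 800 h × $0.28 = $2.79 + $12.992 = $15.782
LED bulb: $9.67 + (5/1000) kW × 800 h × $0.28 = $9.67 + $1.12 = $10.79
Saving = $15.782 − $10.79 = $4.992 → $4.99

$4.99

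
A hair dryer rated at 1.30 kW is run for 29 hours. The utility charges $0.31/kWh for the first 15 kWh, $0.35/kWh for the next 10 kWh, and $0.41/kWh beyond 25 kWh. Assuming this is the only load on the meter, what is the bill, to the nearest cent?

$13.36

Energy = 1.3 kW × 29 h = 37.7 kWh
Tier 1 (0–15 kWh): 15 × $0.31 = $4.65
Tier 2 (15–25 kWh): 10 × $0.35 = $3.5
Above 25 kWh: 12.7 × $0.41 = $5.207
Bill = $13.36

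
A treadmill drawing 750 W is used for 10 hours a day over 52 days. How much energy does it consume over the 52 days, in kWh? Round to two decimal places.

Runtime = 10 h/day × 52 days = 520 h
Energy = 0.75 kW × 520 h = 390 kWh

390.00 kWh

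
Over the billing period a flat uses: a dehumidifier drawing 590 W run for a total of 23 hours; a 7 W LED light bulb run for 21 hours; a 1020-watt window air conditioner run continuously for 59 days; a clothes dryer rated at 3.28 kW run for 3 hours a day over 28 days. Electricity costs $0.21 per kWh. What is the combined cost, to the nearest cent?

$364.05

dehumidifier: 0.59 kW × 23 h = 13.57 kWh
LED light bulb: 0.007 kW × 21 h = 0.147 kWh
window air conditioner: Runtime = 24 h × 59 = 1416 h
window air conditioner: 1.02 kW × 1416 h = 1444.32 kWh
clothes dryer: Runtime = 3 h/day × 28 days = 84 h
clothes dryer: 3.28 kW × 84 h = 275.52 kWh
Total energy = 1733.557 kWh
Cost = 1733.557 × $0.21 = $364.05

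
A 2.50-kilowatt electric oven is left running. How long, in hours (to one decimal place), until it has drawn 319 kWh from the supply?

127.6 h

Hours = 319 kWh ÷ 2.5 kW = 127.6 h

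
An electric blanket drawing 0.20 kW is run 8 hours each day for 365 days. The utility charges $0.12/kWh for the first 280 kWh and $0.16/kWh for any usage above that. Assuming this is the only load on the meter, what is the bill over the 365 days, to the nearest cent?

Runtime = 8 h/day × 365 days = 2920 h
Energy = 0.2 kW × 2920 h = 584 kWh
Tier 1 (0–280 kWh): 280 × $0.12 = $33.6
Above 280 kWh: 304 × $0.16 = $48.64
Bill = $82.24

$82.24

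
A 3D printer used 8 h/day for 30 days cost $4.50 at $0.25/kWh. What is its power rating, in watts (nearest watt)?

Energy = $4.50 ÷ $0.25/kWh = 18 kWh
Runtime = 8 h/day × 30 days = 240 h
Power = 18 kWh ÷ 240 h = 0.075 kW = 75 W

75 W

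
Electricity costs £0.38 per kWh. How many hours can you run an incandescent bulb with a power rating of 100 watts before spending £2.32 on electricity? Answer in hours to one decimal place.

61.1 h

Energy available = £2.32 ÷ £0.38/kWh = 6.1053 kWh
Hours = 6.1053 kWh ÷ 0.1 kW = 61.1 h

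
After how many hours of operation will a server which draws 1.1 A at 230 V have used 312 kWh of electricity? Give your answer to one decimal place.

1233.2 h

Power = 1.1 A × 230 V = 253 W = 0.253 kW
Hours = 312 kWh ÷ 0.253 kW = 1233.2 h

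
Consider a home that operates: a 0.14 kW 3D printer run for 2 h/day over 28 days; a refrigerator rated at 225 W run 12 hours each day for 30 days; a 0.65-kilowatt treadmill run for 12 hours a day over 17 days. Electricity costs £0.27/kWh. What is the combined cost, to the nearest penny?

3D printer: Runtime = 2 h/day × 28 days = 56 h
3D printer: 0.14 kW × 56 h = 7.84 kWh
refrigerator: Runtime = 12 h/day × 30 days = 360 h
refrigerator: 0.225 kW × 360 h = 81 kWh
treadmill: Runtime = 12 h/day × 17 days = 204 h
treadmill: 0.65 kW × 204 h = 132.6 kWh
Total energy = 221.44 kWh
Cost = 221.44 × £0.27 = £59.79

£59.79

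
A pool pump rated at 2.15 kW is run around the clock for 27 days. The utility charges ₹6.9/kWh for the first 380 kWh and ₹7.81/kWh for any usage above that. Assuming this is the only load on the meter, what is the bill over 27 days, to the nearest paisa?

Runtime = 24 h × 27 = 648 h
Energy = 2.15 kW × 648 h = 1393.2 kWh
Tier 1 (0–380 kWh): 380 × ₹6.9 = ₹2622
Above 380 kWh: 1013.2 × ₹7.81 = ₹7913.092
Bill = ₹10535.09

₹10535.09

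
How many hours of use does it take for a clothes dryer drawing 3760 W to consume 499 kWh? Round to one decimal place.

132.7 h

Hours = 499 kWh ÷ 3.76 kW = 132.7 h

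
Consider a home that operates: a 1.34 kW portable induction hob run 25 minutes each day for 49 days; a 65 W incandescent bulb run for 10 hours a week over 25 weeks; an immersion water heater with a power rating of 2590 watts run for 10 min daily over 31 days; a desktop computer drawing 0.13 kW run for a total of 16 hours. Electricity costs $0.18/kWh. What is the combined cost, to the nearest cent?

$10.63

portable induction hob: Runtime = 25 min × 49 = 1225 min = 20.416666… h
portable induction hob: 1.34 kW × 20.416666… h = 27.358333… kWh
incandescent bulb: Runtime = 10 h/week × 25 weeks = 250 h
incandescent bulb: 0.065 kW × 250 h = 16.25 kWh
immersion water heater: Runtime = 10 min × 31 = 310 min = 5.166666… h
immersion water heater: 2.59 kW × 5.166666… h = 13.381666… kWh
desktop computer: 0.13 kW × 16 h = 2.08 kWh
Total energy = 59.07 kWh
Cost = 59.07 × $0.18 = $10.63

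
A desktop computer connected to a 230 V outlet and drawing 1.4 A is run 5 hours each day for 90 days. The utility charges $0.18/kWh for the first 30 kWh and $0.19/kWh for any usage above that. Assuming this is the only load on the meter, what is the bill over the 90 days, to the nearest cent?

$27.23

Power = 1.4 A × 230 V = 322 W = 0.322 kW
Runtime = 5 h/day × 90 days = 450 h
Energy = 0.322 kW × 450 h = 144.9 kWh
Tier 1 (0–30 kWh): 30 × $0.18 = $5.4
Above 30 kWh: 114.9 × $0.19 = $21.831
Bill = $27.23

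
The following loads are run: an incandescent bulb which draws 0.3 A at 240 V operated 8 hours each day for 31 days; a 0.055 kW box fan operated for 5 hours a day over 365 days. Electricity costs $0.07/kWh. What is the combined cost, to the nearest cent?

$8.28

incandescent bulb: Power = 0.3 A × 240 V = 72 W = 0.072 kW
incandescent bulb: Runtime = 8 h/day × 31 days = 248 h
incandescent bulb: 0.072 kW × 248 h = 17.856 kWh
box fan: Runtime = 5 h/day × 365 days = 1825 h
box fan: 0.055 kW × 1825 h = 100.375 kWh
Total energy = 118.231 kWh
Cost = 118.231 × $0.07 = $8.28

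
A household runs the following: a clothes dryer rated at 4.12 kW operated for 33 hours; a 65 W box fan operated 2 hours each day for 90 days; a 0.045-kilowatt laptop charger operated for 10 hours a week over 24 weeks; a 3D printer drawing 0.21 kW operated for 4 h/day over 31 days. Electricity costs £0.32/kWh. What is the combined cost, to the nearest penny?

£59.04

clothes dryer: 4.12 kW × 33 h = 135.96 kWh
box fan: Runtime = 2 h/day × 90 days = 180 h
box fan: 0.065 kW × 180 h = 11.7 kWh
laptop charger: Runtime = 10 h/week × 24 weeks = 240 h
laptop charger: 0.045 kW × 240 h = 10.8 kWh
3D printer: Runtime = 4 h/day × 31 days = 124 h
3D printer: 0.21 kW × 124 h = 26.04 kWh
Total energy = 184.5 kWh
Cost = 184.5 × £0.32 = £59.04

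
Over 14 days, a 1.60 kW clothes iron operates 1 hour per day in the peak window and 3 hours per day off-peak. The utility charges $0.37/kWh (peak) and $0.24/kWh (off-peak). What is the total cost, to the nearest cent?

Peak energy = 1.6 kW × 1 h × 14 = 22.4 kWh
Off-peak energy = 1.6 kW × 3 h × 14 = 67.2 kWh
Cost = 22.4 × $0.37 + 67.2 × $0.24 = $8.288 + $16.128 = $24.42

$24.42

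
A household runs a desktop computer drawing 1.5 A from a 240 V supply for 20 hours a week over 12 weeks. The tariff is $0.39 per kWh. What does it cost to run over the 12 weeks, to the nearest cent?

Power = 1.5 A × 240 V = 360 W = 0.36 kW
Runtime = 20 h/week × 12 weeks = 240 h
Energy = 0.36 kW × 240 h = 86.4 kWh
Cost = 86.4 kWh × $0.39/kWh = $33.70

$33.70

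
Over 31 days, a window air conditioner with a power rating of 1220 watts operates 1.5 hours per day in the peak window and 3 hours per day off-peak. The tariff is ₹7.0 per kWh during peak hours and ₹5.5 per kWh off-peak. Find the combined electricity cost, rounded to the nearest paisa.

Peak energy = 1.22 kW × 1.5 h × 31 = 56.73 kWh
Off-peak energy = 1.22 kW × 3 h × 31 = 113.46 kWh
Cost = 56.73 × ₹7.0 + 113.46 × ₹5.5 = ₹397.11 + ₹624.03 = ₹1021.14

₹1021.14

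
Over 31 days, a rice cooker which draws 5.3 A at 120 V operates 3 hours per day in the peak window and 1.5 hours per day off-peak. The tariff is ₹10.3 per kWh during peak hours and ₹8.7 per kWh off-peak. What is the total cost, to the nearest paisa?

₹866.52

Power = 5.3 A × 120 V = 636 W = 0.636 kW
Peak energy = 0.636 kW × 3 h × 31 = 59.148 kWh
Off-peak energy = 0.636 kW × 1.5 h × 31 = 29.574 kWh
Cost = 59.148 × ₹10.3 + 29.574 × ₹8.7 = ₹609.2244 + ₹257.2938 = ₹866.52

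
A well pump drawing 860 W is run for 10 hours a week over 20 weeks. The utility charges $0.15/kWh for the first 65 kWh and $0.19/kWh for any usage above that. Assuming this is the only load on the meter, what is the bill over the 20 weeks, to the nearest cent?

$30.08

Runtime = 10 h/week × 20 weeks = 200 h
Energy = 0.86 kW × 200 h = 172 kWh
Tier 1 (0–65 kWh): 65 × $0.15 = $9.75
Above 65 kWh: 107 × $0.19 = $20.33
Bill = $30.08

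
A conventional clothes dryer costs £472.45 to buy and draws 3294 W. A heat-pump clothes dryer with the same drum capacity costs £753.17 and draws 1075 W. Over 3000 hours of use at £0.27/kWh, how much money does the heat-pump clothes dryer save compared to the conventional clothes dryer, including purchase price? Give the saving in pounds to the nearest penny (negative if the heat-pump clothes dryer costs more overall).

£1516.67

conventional clothes dryer: £472.45 + (3294/1000) kW × 3000 h × £0.27 = £472.45 + £2668.14 = £3140.59
heat-pump clothes dryer: £753.17 + (1075/1000) kW × 3000 h × £0.27 = £753.17 + £870.75 = £1623.92
Saving = £3140.59 − £1623.92 = £1516.67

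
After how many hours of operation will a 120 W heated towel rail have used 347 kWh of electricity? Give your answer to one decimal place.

Hours = 347 kWh ÷ 0.12 kW = 2891.7 h

2891.7 h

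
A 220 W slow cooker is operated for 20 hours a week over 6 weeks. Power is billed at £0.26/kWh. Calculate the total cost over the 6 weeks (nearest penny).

Runtime = 20 h/week × 6 weeks = 120 h
Energy = 0.22 kW × 120 h = 26.4 kWh
Cost = 26.4 kWh × £0.26/kWh = £6.86

£6.86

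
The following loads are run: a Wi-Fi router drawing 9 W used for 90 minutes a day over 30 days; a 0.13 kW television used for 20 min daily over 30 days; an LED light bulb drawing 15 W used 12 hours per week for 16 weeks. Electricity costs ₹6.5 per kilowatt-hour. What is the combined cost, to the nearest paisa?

Wi-Fi router: Runtime = 90 min × 30 = 2700 min = 45 h
Wi-Fi router: 0.009 kW × 45 h = 0.405 kWh
television: Runtime = 20 min × 30 = 600 min = 10 h
television: 0.13 kW × 10 h = 1.3 kWh
LED light bulb: Runtime = 12 h/week × 16 weeks = 192 h
LED light bulb: 0.015 kW × 192 h = 2.88 kWh
Total energy = 4.585 kWh
Cost = 4.585 × ₹6.5 = ₹29.80

₹29.80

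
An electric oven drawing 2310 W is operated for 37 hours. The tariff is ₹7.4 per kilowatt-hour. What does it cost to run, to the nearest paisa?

Energy = 2.31 kW × 37 h = 85.47 kWh
Cost = 85.47 kWh × ₹7.4/kWh = ₹632.48

₹632.48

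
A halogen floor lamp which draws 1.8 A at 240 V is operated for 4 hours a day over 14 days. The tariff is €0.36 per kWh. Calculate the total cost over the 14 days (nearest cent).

Power = 1.8 A × 240 V = 432 W = 0.432 kW
Runtime = 4 h/day × 14 days = 56 h
Energy = 0.432 kW × 56 h = 24.192 kWh
Cost = 24.192 kWh × €0.36/kWh = €8.71

€8.71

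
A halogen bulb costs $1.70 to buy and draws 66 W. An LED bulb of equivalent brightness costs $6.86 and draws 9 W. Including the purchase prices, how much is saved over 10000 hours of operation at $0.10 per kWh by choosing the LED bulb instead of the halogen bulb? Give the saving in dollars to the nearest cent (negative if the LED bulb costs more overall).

halogen bulb: $1.70 + (66/1000) kW × 10000 h × $0.10 = $1.70 + $66 = $67.7
LED bulb: $6.86 + (9/1000) kW × 10000 h × $0.10 = $6.86 + $9 = $15.86
Saving = $67.7 − $15.86 = $51.84

$51.84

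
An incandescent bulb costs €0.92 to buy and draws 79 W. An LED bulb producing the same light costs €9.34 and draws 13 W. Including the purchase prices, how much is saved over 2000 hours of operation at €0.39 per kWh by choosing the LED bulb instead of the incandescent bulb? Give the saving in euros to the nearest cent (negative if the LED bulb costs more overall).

incandescent bulb: €0.92 + (79/1000) kW × 2000 h × €0.39 = €0.92 + €61.62 = €62.54
LED bulb: €9.34 + (13/1000) kW × 2000 h × €0.39 = €9.34 + €10.14 = €19.48
Saving = €62.54 − €19.48 = €43.06

€43.06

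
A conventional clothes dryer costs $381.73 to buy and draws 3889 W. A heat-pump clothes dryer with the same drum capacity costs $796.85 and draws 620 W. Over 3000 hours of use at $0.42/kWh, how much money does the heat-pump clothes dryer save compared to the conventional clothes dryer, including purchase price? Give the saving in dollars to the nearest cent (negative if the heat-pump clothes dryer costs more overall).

conventional clothes dryer: $381.73 + (3889/1000) kW × 3000 h × $0.42 = $381.73 + $4900.14 = $5281.87
heat-pump clothes dryer: $796.85 + (620/1000) kW × 3000 h × $0.42 = $796.85 + $781.2 = $1578.05
Saving = $5281.87 − $1578.05 = $3703.82

$3703.82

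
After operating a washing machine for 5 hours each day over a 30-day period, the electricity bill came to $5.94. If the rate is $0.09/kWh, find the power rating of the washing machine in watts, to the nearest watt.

440 W

Energy = $5.94 ÷ $0.09/kWh = 66 kWh
Runtime = 5 h/day × 30 days = 150 h
Power = 66 kWh ÷ 150 h = 0.44 kW = 440 W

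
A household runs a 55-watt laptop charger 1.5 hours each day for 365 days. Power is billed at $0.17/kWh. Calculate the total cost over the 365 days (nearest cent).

$5.12

Runtime = 1.5 h/day × 365 days = 547.5 h
Energy = 0.055 kW × 547.5 h = 30.1125 kWh
Cost = 30.1125 kWh × $0.17/kWh = $5.12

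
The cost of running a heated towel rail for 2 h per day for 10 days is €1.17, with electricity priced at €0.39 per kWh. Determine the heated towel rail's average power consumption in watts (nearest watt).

Energy = €1.17 ÷ €0.39/kWh = 3 kWh
Runtime = 2 h/day × 10 days = 20 h
Power = 3 kWh ÷ 20 h = 0.15 kW = 150 W

150 W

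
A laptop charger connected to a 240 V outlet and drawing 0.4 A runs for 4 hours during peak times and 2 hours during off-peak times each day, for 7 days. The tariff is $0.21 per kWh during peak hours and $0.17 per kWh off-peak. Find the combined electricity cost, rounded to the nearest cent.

Power = 0.4 A × 240 V = 96 W = 0.096 kW
Peak energy = 0.096 kW × 4 h × 7 = 2.688 kWh
Off-peak energy = 0.096 kW × 2 h × 7 = 1.344 kWh
Cost = 2.688 × $0.21 + 1.344 × $0.17 = $0.56448 + $0.22848 = $0.79

$0.79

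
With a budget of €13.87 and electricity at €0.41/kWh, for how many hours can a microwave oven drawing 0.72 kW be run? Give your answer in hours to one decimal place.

47.0 h

Energy available = €13.87 ÷ €0.41/kWh = 33.8293 kWh
Hours = 33.8293 kWh ÷ 0.72 kW = 47.0 h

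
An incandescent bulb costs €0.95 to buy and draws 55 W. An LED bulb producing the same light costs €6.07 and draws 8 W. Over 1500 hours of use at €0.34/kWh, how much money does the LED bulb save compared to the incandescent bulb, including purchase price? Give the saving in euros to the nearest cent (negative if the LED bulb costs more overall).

incandescent bulb: €0.95 + (55/1000) kW × 1500 h × €0.34 = €0.95 + €28.05 = €29
LED bulb: €6.07 + (8/1000) kW × 1500 h × €0.34 = €6.07 + €4.08 = €10.15
Saving = €29 − €10.15 = €18.85

€18.85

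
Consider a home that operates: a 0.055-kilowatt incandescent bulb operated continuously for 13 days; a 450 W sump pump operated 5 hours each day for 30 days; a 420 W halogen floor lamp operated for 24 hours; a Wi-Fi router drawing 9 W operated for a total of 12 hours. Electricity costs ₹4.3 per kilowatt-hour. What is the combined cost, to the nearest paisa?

incandescent bulb: Runtime = 24 h × 13 = 312 h
incandescent bulb: 0.055 kW × 312 h = 17.16 kWh
sump pump: Runtime = 5 h/day × 30 days = 150 h
sump pump: 0.45 kW × 150 h = 67.5 kWh
halogen floor lamp: 0.42 kW × 24 h = 10.08 kWh
Wi-Fi router: 0.009 kW × 12 h = 0.108 kWh
Total energy = 94.848 kWh
Cost = 94.848 × ₹4.3 = ₹407.85

₹407.85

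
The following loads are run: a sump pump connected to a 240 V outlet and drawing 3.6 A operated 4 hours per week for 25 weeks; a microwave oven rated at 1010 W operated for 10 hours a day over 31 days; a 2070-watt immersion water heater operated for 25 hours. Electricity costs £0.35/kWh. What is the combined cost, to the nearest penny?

sump pump: Power = 3.6 A × 240 V = 864 W = 0.864 kW
sump pump: Runtime = 4 h/week × 25 weeks = 100 h
sump pump: 0.864 kW × 100 h = 86.4 kWh
microwave oven: Runtime = 10 h/day × 31 days = 310 h
microwave oven: 1.01 kW × 310 h = 313.1 kWh
immersion water heater: 2.07 kW × 25 h = 51.75 kWh
Total energy = 451.25 kWh
Cost = 451.25 × £0.35 = £157.94

£157.94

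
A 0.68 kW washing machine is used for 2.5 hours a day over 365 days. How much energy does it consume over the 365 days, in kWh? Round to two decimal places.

Runtime = 2.5 h/day × 365 days = 912.5 h
Energy = 0.68 kW × 912.5 h = 620.5 kWh

620.50 kWh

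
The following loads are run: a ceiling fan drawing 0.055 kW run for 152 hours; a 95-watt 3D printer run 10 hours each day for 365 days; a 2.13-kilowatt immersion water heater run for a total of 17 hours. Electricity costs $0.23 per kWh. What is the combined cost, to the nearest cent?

$90.00

ceiling fan: 0.055 kW × 152 h = 8.36 kWh
3D printer: Runtime = 10 h/day × 365 days = 3650 h
3D printer: 0.095 kW × 3650 h = 346.75 kWh
immersion water heater: 2.13 kW × 17 h = 36.21 kWh
Total energy = 391.32 kWh
Cost = 391.32 × $0.23 = $90.00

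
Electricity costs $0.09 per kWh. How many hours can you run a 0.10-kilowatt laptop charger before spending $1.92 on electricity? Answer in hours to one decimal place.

213.3 h

Energy available = $1.92 ÷ $0.09/kWh = 21.3333 kWh
Hours = 21.3333 kWh ÷ 0.1 kW = 213.3 h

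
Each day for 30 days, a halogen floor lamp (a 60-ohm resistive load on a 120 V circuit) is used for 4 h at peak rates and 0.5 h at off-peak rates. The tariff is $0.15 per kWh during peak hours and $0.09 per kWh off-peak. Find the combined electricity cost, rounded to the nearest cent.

$4.64

Power = V²/R = 120²/60 = 240 W = 0.24 kW
Peak energy = 0.24 kW × 4 h × 30 = 28.8 kWh
Off-peak energy = 0.24 kW × 0.5 h × 30 = 3.6 kWh
Cost = 28.8 × $0.15 + 3.6 × $0.09 = $4.32 + $0.324 = $4.64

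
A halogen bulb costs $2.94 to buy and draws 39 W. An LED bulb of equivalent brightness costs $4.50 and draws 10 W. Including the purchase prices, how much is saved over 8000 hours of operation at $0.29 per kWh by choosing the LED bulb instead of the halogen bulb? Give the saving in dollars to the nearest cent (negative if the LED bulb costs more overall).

$65.72

halogen bulb: $2.94 + (39/1000) kW × 8000 h × $0.29 = $2.94 + $90.48 = $93.42
LED bulb: $4.50 + (10/1000) kW × 8000 h × $0.29 = $4.50 + $23.2 = $27.7
Saving = $93.42 − $27.7 = $65.72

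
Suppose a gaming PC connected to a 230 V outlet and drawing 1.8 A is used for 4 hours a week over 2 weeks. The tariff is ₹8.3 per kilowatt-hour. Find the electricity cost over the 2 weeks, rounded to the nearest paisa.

₹27.49

Power = 1.8 A × 230 V = 414 W = 0.414 kW
Runtime = 4 h/week × 2 weeks = 8 h
Energy = 0.414 kW × 8 h = 3.312 kWh
Cost = 3.312 kWh × ₹8.3/kWh = ₹27.49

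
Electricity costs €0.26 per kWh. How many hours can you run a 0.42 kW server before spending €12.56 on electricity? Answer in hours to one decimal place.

115.0 h

Energy available = €12.56 ÷ €0.26/kWh = 48.3077 kWh
Hours = 48.3077 kWh ÷ 0.42 kW = 115.0 h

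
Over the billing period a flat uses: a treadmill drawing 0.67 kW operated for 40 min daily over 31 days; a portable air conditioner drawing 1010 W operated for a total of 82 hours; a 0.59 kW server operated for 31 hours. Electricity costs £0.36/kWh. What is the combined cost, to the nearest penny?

£41.38

treadmill: Runtime = 40 min × 31 = 1240 min = 20.666666… h
treadmill: 0.67 kW × 20.666666… h = 13.846666… kWh
portable air conditioner: 1.01 kW × 82 h = 82.82 kWh
server: 0.59 kW × 31 h = 18.29 kWh
Total energy = 114.956666… kWh
Cost = 114.956666… × £0.36 = £41.38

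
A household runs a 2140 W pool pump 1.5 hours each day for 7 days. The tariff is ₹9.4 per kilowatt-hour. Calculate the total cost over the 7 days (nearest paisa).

₹211.22

Runtime = 1.5 h/day × 7 days = 10.5 h
Energy = 2.14 kW × 10.5 h = 22.47 kWh
Cost = 22.47 kWh × ₹9.4/kWh = ₹211.22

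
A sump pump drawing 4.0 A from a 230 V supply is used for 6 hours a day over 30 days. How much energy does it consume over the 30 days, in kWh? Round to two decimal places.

165.60 kWh

Power = 4.0 A × 230 V = 920 W = 0.92 kW
Runtime = 6 h/day × 30 days = 180 h
Energy = 0.92 kW × 180 h = 165.6 kWh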